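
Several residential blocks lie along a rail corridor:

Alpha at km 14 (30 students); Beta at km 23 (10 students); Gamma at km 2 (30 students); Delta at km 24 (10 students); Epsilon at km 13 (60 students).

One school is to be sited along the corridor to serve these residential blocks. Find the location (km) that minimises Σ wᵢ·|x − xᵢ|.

For a sum of weighted absolute distances on a line, the optimum is the weighted median (not the mean). Total weight W = 140; half-weight = 70.
Sort by position and accumulate weight:
  km 2 (Gamma, w=30) → cum 30
  km 13 (Epsilon, w=60) → cum 90  ≥ 70 → median here
  km 14 (Alpha, w=30) → cum 120
  km 23 (Beta, w=10) → cum 130
  km 24 (Delta, w=10) → cum 140
Optimal location: km 13.

x = 13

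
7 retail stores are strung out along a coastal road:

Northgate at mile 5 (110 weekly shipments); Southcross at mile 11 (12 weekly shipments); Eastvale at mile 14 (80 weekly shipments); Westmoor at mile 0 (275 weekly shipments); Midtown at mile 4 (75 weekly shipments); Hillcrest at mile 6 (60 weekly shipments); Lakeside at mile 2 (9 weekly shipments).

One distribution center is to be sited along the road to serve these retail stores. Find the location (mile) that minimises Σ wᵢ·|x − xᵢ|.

For a sum of weighted absolute distances on a line, the optimum is the weighted median (not the mean). Total weight W = 621; half-weight = 310.5.
Sort by position and accumulate weight:
  mile 0 (Westmoor, w=275) → cum 275
  mile 2 (Lakeside, w=9) → cum 284
  mile 4 (Midtown, w=75) → cum 359  ≥ 310.5 → median here
  mile 5 (Northgate, w=110) → cum 469
  mile 6 (Hillcrest, w=60) → cum 529
  mile 11 (Southcross, w=12) → cum 541
  mile 14 (Eastvale, w=80) → cum 621
Optimal location: mile 4.

x = 4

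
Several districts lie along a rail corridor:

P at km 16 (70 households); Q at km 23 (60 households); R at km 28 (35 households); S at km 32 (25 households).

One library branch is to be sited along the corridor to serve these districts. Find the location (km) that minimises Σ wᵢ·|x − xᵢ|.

x = 23

For a sum of weighted absolute distances on a line, the optimum is the weighted median (not the mean). Total weight W = 190; half-weight = 95.
Sort by position and accumulate weight:
  km 16 (P, w=70) → cum 70
  km 23 (Q, w=60) → cum 130  ≥ 95 → median here
  km 28 (R, w=35) → cum 165
  km 32 (S, w=25) → cum 190
Optimal location: km 23.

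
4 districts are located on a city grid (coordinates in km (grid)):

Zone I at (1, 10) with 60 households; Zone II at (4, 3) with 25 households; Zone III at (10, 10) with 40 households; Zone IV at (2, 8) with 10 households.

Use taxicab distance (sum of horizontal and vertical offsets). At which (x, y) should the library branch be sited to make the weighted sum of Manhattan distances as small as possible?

(2, 10)

Manhattan distance separates: Σwᵢ(|x−xᵢ|+|y−yᵢ|) = Σwᵢ|x−xᵢ| + Σwᵢ|y−yᵢ|, so x and y are optimised independently as 1-D weighted medians.
Total weight W = 135; half = 67.5.
x-coordinate, sorted with cumulative weight:
  x=1 (Zone I, w=60) cum 60
  x=2 (Zone IV, w=10) cum 70  ← median
  x=4 (Zone II, w=25) cum 95
  x=10 (Zone III, w=40) cum 135
⇒ x* = 2
y-coordinate, sorted with cumulative weight:
  y=3 (Zone II, w=25) cum 25
  y=8 (Zone IV, w=10) cum 35
  y=10 (Zone I, w=60) cum 95  ← median
  y=10 (Zone III, w=40) cum 135
⇒ y* = 10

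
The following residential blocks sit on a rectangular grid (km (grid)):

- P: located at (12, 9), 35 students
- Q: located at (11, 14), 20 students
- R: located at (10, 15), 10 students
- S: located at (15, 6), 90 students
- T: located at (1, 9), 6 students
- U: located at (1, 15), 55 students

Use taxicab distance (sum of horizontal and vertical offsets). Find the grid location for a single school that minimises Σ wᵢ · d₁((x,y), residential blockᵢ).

(12, 9)

Manhattan distance separates: Σwᵢ(|x−xᵢ|+|y−yᵢ|) = Σwᵢ|x−xᵢ| + Σwᵢ|y−yᵢ|, so x and y are optimised independently as 1-D weighted medians.
Total weight W = 216; half = 108.
x-coordinate, sorted with cumulative weight:
  x=1 (T, w=6) cum 6
  x=1 (U, w=55) cum 61
  x=10 (R, w=10) cum 71
  x=11 (Q, w=20) cum 91
  x=12 (P, w=35) cum 126  ← median
  x=15 (S, w=90) cum 216
⇒ x* = 12
y-coordinate, sorted with cumulative weight:
  y=6 (S, w=90) cum 90
  y=9 (P, w=35) cum 125  ← median
  y=9 (T, w=6) cum 131
  y=14 (Q, w=20) cum 151
  y=15 (R, w=10) cum 161
  y=15 (U, w=55) cum 216
⇒ y* = 9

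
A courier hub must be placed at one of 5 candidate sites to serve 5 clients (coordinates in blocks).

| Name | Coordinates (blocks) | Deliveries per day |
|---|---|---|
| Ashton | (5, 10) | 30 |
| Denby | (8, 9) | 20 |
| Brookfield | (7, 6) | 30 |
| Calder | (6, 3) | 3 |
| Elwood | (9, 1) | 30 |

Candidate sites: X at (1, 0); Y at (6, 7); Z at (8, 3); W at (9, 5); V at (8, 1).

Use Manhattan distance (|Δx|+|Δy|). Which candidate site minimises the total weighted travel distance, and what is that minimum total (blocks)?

Y, total 542 blocks

Total weighted distance at each candidate:
  X (1, 0): total = 1394
  Y (6, 7): total = 542
  Z (8, 3): total = 636
  W (9, 5): total = 595
  V (8, 1): total = 742
Minimum is at Y with total 542 blocks.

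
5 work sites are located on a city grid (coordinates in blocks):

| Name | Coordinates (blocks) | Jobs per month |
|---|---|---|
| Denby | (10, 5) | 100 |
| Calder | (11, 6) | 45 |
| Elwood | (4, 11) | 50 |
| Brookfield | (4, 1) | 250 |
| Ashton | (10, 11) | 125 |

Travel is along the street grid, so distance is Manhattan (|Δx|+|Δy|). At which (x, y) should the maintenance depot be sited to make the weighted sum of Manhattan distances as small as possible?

Manhattan distance separates: Σwᵢ(|x−xᵢ|+|y−yᵢ|) = Σwᵢ|x−xᵢ| + Σwᵢ|y−yᵢ|, so x and y are optimised independently as 1-D weighted medians.
Total weight W = 570; half = 285.
x-coordinate, sorted with cumulative weight:
  x=4 (Elwood, w=50) cum 50
  x=4 (Brookfield, w=250) cum 300  ← median
  x=10 (Denby, w=100) cum 400
  x=10 (Ashton, w=125) cum 525
  x=11 (Calder, w=45) cum 570
⇒ x* = 4
y-coordinate, sorted with cumulative weight:
  y=1 (Brookfield, w=250) cum 250
  y=5 (Denby, w=100) cum 350  ← median
  y=6 (Calder, w=45) cum 395
  y=11 (Elwood, w=50) cum 445
  y=11 (Ashton, w=125) cum 570
⇒ y* = 5

(4, 5)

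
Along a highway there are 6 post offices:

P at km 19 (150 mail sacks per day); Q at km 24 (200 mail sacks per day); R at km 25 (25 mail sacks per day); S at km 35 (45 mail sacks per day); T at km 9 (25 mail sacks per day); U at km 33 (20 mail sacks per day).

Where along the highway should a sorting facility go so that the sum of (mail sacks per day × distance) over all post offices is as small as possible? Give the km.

For a sum of weighted absolute distances on a line, the optimum is the weighted median (not the mean). Total weight W = 465; half-weight = 232.5.
Sort by position and accumulate weight:
  km 9 (T, w=25) → cum 25
  km 19 (P, w=150) → cum 175
  km 24 (Q, w=200) → cum 375  ≥ 232.5 → median here
  km 25 (R, w=25) → cum 400
  km 33 (U, w=20) → cum 420
  km 35 (S, w=45) → cum 465
Optimal location: km 24.

x = 24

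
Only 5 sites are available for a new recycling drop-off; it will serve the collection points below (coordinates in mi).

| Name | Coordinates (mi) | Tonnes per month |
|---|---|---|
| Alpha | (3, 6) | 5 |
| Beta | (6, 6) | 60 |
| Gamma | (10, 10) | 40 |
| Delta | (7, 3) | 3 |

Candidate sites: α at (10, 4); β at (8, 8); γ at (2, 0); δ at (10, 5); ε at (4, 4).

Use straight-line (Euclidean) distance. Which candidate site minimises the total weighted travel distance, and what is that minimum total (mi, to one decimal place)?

Total weighted distance at each candidate:
  α (10, 4): total = 554.2
  β (8, 8): total = 325.1
  γ (2, 0): total = 992.8
  δ (10, 5): total = 493.6
  ε (4, 4): total = 529.8
Minimum is at β with total 325.1 mi.

β, total 325.1 mi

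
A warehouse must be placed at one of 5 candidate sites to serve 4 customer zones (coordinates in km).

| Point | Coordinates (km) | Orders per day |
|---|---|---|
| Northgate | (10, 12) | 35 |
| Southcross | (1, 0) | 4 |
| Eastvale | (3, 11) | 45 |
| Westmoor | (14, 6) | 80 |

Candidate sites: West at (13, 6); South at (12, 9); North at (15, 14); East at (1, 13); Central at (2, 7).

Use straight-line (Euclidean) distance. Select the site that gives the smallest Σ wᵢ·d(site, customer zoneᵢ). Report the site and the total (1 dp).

Total weighted distance at each candidate:
  West (13, 6): total = 871.6
  South (12, 9): total = 886.4
  North (15, 14): total = 1469.3
  East (1, 13): total = 1677.4
  Central (2, 7): total = 1507.3
Minimum is at West with total 871.6 km.

West, total 871.6 km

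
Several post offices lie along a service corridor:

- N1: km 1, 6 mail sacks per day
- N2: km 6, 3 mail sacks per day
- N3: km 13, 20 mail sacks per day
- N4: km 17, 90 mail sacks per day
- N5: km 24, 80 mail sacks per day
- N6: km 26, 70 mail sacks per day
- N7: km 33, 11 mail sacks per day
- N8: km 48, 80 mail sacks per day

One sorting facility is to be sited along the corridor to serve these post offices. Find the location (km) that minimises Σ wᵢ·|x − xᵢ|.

For a sum of weighted absolute distances on a line, the optimum is the weighted median (not the mean). Total weight W = 360; half-weight = 180.
Sort by position and accumulate weight:
  km 1 (N1, w=6) → cum 6
  km 6 (N2, w=3) → cum 9
  km 13 (N3, w=20) → cum 29
  km 17 (N4, w=90) → cum 119
  km 24 (N5, w=80) → cum 199  ≥ 180 → median here
  km 26 (N6, w=70) → cum 269
  km 33 (N7, w=11) → cum 280
  km 48 (N8, w=80) → cum 360
Optimal location: km 24.

x = 24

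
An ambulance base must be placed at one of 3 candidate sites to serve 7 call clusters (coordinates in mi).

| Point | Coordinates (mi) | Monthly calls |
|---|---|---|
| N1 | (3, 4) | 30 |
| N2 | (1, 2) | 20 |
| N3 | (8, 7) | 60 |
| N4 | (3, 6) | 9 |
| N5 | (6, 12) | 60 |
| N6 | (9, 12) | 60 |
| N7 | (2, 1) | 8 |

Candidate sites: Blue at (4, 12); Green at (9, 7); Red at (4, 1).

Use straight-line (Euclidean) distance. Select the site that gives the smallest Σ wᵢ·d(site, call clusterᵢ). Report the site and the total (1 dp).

Total weighted distance at each candidate:
  Blue (4, 12): total = 1399.0
  Green (9, 7): total = 1228.3
  Red (4, 1): total = 2048.5
Minimum is at Green with total 1228.3 mi.

Green, total 1228.3 mi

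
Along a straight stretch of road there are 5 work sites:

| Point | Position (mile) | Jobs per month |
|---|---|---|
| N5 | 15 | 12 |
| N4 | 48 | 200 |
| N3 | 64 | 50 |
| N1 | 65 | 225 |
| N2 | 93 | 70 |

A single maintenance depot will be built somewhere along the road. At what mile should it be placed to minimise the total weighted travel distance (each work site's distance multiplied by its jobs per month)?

For a sum of weighted absolute distances on a line, the optimum is the weighted median (not the mean). Total weight W = 557; half-weight = 278.5.
Sort by position and accumulate weight:
  mile 15 (N5, w=12) → cum 12
  mile 48 (N4, w=200) → cum 212
  mile 64 (N3, w=50) → cum 262
  mile 65 (N1, w=225) → cum 487  ≥ 278.5 → median here
  mile 93 (N2, w=70) → cum 557
Optimal location: mile 65.

x = 65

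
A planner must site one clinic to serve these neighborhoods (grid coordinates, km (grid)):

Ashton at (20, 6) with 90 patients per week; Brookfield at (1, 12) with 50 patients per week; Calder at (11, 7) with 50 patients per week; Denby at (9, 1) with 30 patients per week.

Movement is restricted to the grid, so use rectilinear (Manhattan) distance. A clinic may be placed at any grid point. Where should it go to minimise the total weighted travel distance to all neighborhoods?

(11, 6)

Manhattan distance separates: Σwᵢ(|x−xᵢ|+|y−yᵢ|) = Σwᵢ|x−xᵢ| + Σwᵢ|y−yᵢ|, so x and y are optimised independently as 1-D weighted medians.
Total weight W = 220; half = 110.
x-coordinate, sorted with cumulative weight:
  x=1 (Brookfield, w=50) cum 50
  x=9 (Denby, w=30) cum 80
  x=11 (Calder, w=50) cum 130  ← median
  x=20 (Ashton, w=90) cum 220
⇒ x* = 11
y-coordinate, sorted with cumulative weight:
  y=1 (Denby, w=30) cum 30
  y=6 (Ashton, w=90) cum 120  ← median
  y=7 (Calder, w=50) cum 170
  y=12 (Brookfield, w=50) cum 220
⇒ y* = 6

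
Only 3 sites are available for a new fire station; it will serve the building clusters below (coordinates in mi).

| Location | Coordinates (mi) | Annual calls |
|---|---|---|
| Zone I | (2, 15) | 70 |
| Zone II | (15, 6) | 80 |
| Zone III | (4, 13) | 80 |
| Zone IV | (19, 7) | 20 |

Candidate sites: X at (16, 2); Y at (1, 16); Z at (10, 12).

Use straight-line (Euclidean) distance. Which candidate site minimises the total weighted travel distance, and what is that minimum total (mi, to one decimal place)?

Total weighted distance at each candidate:
  X (16, 2): total = 3086.1
  Y (1, 16): total = 2217.3
  Z (10, 12): total = 1915.4
Minimum is at Z with total 1915.4 mi.

Z, total 1915.4 mi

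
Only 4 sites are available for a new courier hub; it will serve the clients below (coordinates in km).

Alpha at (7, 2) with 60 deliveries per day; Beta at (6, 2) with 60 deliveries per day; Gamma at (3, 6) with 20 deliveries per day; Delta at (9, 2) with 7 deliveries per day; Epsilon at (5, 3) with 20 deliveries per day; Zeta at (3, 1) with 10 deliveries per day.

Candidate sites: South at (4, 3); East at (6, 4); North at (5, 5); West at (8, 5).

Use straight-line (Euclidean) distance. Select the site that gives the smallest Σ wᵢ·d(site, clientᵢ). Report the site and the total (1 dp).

East, total 422.2 km

Total weighted distance at each candidate:
  South (4, 3): total = 465.2
  East (6, 4): total = 422.2
  North (5, 5): total = 570.5
  West (8, 5): total = 666.3
Minimum is at East with total 422.2 km.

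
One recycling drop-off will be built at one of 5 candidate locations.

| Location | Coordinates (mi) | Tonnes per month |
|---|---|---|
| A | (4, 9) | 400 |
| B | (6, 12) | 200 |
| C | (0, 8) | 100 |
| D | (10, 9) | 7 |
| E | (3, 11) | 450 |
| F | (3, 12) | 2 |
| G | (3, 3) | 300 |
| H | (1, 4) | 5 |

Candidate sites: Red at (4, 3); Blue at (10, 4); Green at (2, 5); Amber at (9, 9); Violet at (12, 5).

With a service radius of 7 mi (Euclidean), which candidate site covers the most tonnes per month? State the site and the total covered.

Coverage radius r = 7 mi; a point is covered iff (Δx)²+(Δy)² ≤ 7² = 49.
  Red (4, 3): covers {A, C, G, H} → 805
  Blue (10, 4): covers {D} → 7
  Green (2, 5): covers {A, C, E, G, H} → 1255
  Amber (9, 9): covers {A, B, D, E, F} → 1059
  Violet (12, 5): covers {D} → 7
Maximum coverage at Green: 1255 tonnes per month.

Green, covering 1255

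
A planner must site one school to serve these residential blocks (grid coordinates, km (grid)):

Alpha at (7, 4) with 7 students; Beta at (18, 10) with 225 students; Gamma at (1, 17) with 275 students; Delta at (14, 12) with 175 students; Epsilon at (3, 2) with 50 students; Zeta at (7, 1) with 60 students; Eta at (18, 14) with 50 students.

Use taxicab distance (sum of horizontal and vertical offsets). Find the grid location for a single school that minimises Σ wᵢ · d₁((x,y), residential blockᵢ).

Manhattan distance separates: Σwᵢ(|x−xᵢ|+|y−yᵢ|) = Σwᵢ|x−xᵢ| + Σwᵢ|y−yᵢ|, so x and y are optimised independently as 1-D weighted medians.
Total weight W = 842; half = 421.
x-coordinate, sorted with cumulative weight:
  x=1 (Gamma, w=275) cum 275
  x=3 (Epsilon, w=50) cum 325
  x=7 (Alpha, w=7) cum 332
  x=7 (Zeta, w=60) cum 392
  x=14 (Delta, w=175) cum 567  ← median
  x=18 (Beta, w=225) cum 792
  x=18 (Eta, w=50) cum 842
⇒ x* = 14
y-coordinate, sorted with cumulative weight:
  y=1 (Zeta, w=60) cum 60
  y=2 (Epsilon, w=50) cum 110
  y=4 (Alpha, w=7) cum 117
  y=10 (Beta, w=225) cum 342
  y=12 (Delta, w=175) cum 517  ← median
  y=14 (Eta, w=50) cum 567
  y=17 (Gamma, w=275) cum 842
⇒ y* = 12

(14, 12)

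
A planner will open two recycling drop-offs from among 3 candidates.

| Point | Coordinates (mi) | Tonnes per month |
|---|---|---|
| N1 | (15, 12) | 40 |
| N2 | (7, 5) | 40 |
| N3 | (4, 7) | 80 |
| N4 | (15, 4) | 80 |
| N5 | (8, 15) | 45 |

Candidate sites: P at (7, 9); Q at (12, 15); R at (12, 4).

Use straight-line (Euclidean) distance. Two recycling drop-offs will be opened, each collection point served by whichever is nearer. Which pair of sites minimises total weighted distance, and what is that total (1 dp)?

Evaluate every pair (each demand assigned to the nearer of the two):
  {P, R}: total = 1303.9
  {Q, R}: total = 1477.2
  {P, Q}: total = 1552.9
Best pair: {P, R} with total 1303.9.

{P, R}, total 1303.9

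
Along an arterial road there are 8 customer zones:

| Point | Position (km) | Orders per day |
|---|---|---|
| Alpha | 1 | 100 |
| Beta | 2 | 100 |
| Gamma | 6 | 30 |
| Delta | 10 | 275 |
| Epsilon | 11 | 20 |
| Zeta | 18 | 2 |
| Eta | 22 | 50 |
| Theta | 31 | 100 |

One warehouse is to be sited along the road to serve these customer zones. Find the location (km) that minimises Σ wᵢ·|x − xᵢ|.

x = 10

For a sum of weighted absolute distances on a line, the optimum is the weighted median (not the mean). Total weight W = 677; half-weight = 338.5.
Sort by position and accumulate weight:
  km 1 (Alpha, w=100) → cum 100
  km 2 (Beta, w=100) → cum 200
  km 6 (Gamma, w=30) → cum 230
  km 10 (Delta, w=275) → cum 505  ≥ 338.5 → median here
  km 11 (Epsilon, w=20) → cum 525
  km 18 (Zeta, w=2) → cum 527
  km 22 (Eta, w=50) → cum 577
  km 31 (Theta, w=100) → cum 677
Optimal location: km 10.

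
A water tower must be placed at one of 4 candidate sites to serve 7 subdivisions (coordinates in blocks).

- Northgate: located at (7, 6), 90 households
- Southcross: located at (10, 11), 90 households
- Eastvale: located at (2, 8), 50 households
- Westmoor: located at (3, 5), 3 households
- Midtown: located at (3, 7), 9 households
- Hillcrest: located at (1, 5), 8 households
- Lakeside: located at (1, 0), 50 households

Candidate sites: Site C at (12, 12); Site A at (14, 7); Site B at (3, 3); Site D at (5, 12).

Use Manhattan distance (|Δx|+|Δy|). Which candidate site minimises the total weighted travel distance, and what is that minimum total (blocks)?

Site D, total 2588 blocks

Total weighted distance at each candidate:
  Site C (12, 12): total = 3428
  Site A (14, 7): total = 3348
  Site B (3, 3): total = 2604
  Site D (5, 12): total = 2588
Minimum is at Site D with total 2588 blocks.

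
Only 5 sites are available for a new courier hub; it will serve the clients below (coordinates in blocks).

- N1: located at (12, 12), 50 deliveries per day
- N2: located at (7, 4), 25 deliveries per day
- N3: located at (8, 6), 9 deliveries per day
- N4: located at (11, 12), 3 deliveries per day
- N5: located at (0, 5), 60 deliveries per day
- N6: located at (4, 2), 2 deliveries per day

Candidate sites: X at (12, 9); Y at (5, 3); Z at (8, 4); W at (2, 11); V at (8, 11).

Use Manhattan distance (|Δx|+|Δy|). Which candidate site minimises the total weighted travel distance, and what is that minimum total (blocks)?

Total weighted distance at each candidate:
  X (12, 9): total = 1465
  Y (5, 3): total = 1398
  Z (8, 4): total = 1228
  W (2, 11): total = 1481
  V (8, 11): total = 1373
Minimum is at Z with total 1228 blocks.

Z, total 1228 blocks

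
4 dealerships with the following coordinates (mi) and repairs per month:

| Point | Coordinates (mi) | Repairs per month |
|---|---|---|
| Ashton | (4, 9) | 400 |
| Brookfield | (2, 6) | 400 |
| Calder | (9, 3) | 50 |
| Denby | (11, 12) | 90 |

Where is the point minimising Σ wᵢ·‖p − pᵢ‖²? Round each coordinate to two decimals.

(4.09, 7.69)

The minimiser of Σwᵢ‖p−pᵢ‖² is the weighted centroid p* = (Σwᵢpᵢ)/(Σwᵢ).
Σwᵢ = 940.
Σwᵢxᵢ = 400·4 + 400·2 + 50·9 + 90·11 = 3840.
Σwᵢyᵢ = 400·9 + 400·6 + 50·3 + 90·12 = 7230.
x* = 3840/940 = 4.09, y* = 7230/940 = 7.69.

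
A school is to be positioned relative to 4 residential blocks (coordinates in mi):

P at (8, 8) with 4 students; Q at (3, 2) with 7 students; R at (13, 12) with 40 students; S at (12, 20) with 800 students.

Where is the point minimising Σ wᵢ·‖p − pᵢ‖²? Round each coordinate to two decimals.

The minimiser of Σwᵢ‖p−pᵢ‖² is the weighted centroid p* = (Σwᵢpᵢ)/(Σwᵢ).
Σwᵢ = 851.
Σwᵢxᵢ = 4·8 + 7·3 + 40·13 + 800·12 = 10173.
Σwᵢyᵢ = 4·8 + 7·2 + 40·12 + 800·20 = 16526.
x* = 10173/851 = 11.95, y* = 16526/851 = 19.42.

(11.95, 19.42)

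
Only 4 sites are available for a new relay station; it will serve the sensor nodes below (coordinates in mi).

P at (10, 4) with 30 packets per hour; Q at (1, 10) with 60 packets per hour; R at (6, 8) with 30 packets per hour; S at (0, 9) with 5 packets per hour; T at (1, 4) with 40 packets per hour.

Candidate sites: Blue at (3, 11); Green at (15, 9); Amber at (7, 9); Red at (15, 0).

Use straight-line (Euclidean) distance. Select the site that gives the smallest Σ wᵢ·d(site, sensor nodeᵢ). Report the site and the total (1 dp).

Total weighted distance at each candidate:
  Blue (3, 11): total = 867.7
  Green (15, 9): total = 1995.6
  Amber (7, 9): total = 929.7
  Red (15, 0): total = 2255.5
Minimum is at Blue with total 867.7 mi.

Blue, total 867.7 mi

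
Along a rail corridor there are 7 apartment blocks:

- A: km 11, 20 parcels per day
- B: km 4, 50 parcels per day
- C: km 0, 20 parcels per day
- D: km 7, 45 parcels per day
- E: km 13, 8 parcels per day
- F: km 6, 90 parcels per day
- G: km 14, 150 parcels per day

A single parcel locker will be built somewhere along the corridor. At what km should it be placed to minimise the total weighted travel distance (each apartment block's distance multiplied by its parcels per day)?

x = 7

For a sum of weighted absolute distances on a line, the optimum is the weighted median (not the mean). Total weight W = 383; half-weight = 191.5.
Sort by position and accumulate weight:
  km 0 (C, w=20) → cum 20
  km 4 (B, w=50) → cum 70
  km 6 (F, w=90) → cum 160
  km 7 (D, w=45) → cum 205  ≥ 191.5 → median here
  km 11 (A, w=20) → cum 225
  km 13 (E, w=8) → cum 233
  km 14 (G, w=150) → cum 383
Optimal location: km 7.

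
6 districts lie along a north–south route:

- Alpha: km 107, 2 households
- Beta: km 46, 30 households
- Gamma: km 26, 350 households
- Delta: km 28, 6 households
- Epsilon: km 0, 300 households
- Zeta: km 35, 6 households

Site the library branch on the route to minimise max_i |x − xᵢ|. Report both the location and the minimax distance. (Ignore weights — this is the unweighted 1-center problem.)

The 1-center on a line is the midpoint of the two extreme points: leftmost at 0, rightmost at 107.
Optimal location = (0 + 107)/2 = 53.5; maximum distance = (107 − 0)/2 = 53.5.

location 53.5, max distance 53.5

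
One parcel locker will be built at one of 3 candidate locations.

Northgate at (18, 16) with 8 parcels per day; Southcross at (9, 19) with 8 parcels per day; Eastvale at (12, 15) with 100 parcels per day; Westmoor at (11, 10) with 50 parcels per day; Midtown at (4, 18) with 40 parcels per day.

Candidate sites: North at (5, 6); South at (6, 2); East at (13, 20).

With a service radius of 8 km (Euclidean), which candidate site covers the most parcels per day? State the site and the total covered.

East, covering 116

Coverage radius r = 8 km; a point is covered iff (Δx)²+(Δy)² ≤ 8² = 64.
  North (5, 6): covers {Westmoor} → 50
  South (6, 2): covers {none} → 0
  East (13, 20): covers {Northgate, Southcross, Eastvale} → 116
Maximum coverage at East: 116 parcels per day.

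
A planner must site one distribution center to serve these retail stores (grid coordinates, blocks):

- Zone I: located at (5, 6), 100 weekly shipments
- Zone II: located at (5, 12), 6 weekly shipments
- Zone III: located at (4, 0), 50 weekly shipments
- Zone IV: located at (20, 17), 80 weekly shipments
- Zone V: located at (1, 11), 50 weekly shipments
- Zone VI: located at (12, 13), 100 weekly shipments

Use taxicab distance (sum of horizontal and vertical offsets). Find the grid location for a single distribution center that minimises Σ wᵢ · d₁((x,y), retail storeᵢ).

Manhattan distance separates: Σwᵢ(|x−xᵢ|+|y−yᵢ|) = Σwᵢ|x−xᵢ| + Σwᵢ|y−yᵢ|, so x and y are optimised independently as 1-D weighted medians.
Total weight W = 386; half = 193.
x-coordinate, sorted with cumulative weight:
  x=1 (Zone V, w=50) cum 50
  x=4 (Zone III, w=50) cum 100
  x=5 (Zone I, w=100) cum 200  ← median
  x=5 (Zone II, w=6) cum 206
  x=12 (Zone VI, w=100) cum 306
  x=20 (Zone IV, w=80) cum 386
⇒ x* = 5
y-coordinate, sorted with cumulative weight:
  y=0 (Zone III, w=50) cum 50
  y=6 (Zone I, w=100) cum 150
  y=11 (Zone V, w=50) cum 200  ← median
  y=12 (Zone II, w=6) cum 206
  y=13 (Zone VI, w=100) cum 306
  y=17 (Zone IV, w=80) cum 386
⇒ y* = 11

(5, 11)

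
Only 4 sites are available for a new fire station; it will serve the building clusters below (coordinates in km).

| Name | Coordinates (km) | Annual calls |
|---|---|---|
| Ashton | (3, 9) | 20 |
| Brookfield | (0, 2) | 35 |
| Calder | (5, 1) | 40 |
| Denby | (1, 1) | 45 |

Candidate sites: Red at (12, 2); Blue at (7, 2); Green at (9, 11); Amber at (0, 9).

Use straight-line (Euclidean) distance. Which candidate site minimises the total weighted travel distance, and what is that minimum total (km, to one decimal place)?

Total weighted distance at each candidate:
  Red (12, 2): total = 1427.9
  Blue (7, 2): total = 769.4
  Green (9, 11): total = 1579.1
  Amber (0, 9): total = 1045.2
Minimum is at Blue with total 769.4 km.

Blue, total 769.4 km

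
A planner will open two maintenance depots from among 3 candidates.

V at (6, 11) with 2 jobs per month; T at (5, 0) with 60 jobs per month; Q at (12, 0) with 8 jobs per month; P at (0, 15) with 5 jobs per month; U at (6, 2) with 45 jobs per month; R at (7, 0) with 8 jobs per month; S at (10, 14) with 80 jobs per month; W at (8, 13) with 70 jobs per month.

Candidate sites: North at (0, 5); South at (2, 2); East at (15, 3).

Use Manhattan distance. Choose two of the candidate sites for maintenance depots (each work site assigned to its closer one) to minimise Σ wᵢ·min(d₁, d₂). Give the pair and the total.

{South, East}, total 3155

Evaluate every pair (each demand assigned to the nearer of the two):
  {South, East}: total = 3155
  {North, South}: total = 3346
  {North, East}: total = 3615
Best pair: {South, East} with total 3155.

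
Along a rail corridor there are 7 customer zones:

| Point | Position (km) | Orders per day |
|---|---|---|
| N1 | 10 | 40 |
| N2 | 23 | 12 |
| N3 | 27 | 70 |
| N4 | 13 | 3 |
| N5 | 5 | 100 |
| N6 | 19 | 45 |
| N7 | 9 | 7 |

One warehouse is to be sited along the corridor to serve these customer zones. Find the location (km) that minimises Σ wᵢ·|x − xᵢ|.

For a sum of weighted absolute distances on a line, the optimum is the weighted median (not the mean). Total weight W = 277; half-weight = 138.5.
Sort by position and accumulate weight:
  km 5 (N5, w=100) → cum 100
  km 9 (N7, w=7) → cum 107
  km 10 (N1, w=40) → cum 147  ≥ 138.5 → median here
  km 13 (N4, w=3) → cum 150
  km 19 (N6, w=45) → cum 195
  km 23 (N2, w=12) → cum 207
  km 27 (N3, w=70) → cum 277
Optimal location: km 10.

x = 10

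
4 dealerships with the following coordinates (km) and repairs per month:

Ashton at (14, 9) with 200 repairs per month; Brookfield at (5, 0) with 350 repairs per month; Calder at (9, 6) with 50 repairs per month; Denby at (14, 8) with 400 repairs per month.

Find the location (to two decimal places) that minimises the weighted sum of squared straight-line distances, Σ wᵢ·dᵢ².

(10.60, 5.30)

The minimiser of Σwᵢ‖p−pᵢ‖² is the weighted centroid p* = (Σwᵢpᵢ)/(Σwᵢ).
Σwᵢ = 1000.
Σwᵢxᵢ = 200·14 + 350·5 + 50·9 + 400·14 = 10600.
Σwᵢyᵢ = 200·9 + 350·0 + 50·6 + 400·8 = 5300.
x* = 10600/1000 = 10.60, y* = 5300/1000 = 5.30.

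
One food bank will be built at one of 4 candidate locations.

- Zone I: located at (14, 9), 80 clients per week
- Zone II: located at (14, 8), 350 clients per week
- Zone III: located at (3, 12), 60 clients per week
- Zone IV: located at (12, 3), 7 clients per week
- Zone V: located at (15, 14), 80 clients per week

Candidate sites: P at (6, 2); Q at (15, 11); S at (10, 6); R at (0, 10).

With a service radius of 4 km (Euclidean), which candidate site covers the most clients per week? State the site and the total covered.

Q, covering 510

Coverage radius r = 4 km; a point is covered iff (Δx)²+(Δy)² ≤ 4² = 16.
  P (6, 2): covers {none} → 0
  Q (15, 11): covers {Zone I, Zone II, Zone V} → 510
  S (10, 6): covers {Zone IV} → 7
  R (0, 10): covers {Zone III} → 60
Maximum coverage at Q: 510 clients per week.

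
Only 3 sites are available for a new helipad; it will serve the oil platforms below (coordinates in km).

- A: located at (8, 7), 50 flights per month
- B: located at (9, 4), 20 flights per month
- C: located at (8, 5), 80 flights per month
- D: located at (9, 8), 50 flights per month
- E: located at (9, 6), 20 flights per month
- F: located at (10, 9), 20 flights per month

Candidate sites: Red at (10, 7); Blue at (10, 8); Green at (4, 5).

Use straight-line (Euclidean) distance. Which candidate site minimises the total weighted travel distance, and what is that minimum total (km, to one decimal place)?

Red, total 528.5 km

Total weighted distance at each candidate:
  Red (10, 7): total = 528.5
  Blue (10, 8): total = 597.4
  Green (4, 5): total = 1183.3
Minimum is at Red with total 528.5 km.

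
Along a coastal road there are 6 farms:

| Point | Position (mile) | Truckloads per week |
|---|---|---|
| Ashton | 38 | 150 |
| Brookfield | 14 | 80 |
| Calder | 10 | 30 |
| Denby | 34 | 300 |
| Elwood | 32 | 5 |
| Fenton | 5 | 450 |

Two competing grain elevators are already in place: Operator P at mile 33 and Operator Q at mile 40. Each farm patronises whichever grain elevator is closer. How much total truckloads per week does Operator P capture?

The indifferent point is the midpoint (33+40)/2 = 36.5; farms left of it (closer to Operator P at 33) go to Operator P, those right go to Operator Q.
  Fenton at 5 (w=450) → Operator P
  Calder at 10 (w=30) → Operator P
  Brookfield at 14 (w=80) → Operator P
  Elwood at 32 (w=5) → Operator P
  Denby at 34 (w=300) → Operator P
  Ashton at 38 (w=150) → Operator Q
Operator P captures 865; Operator Q captures 150.

865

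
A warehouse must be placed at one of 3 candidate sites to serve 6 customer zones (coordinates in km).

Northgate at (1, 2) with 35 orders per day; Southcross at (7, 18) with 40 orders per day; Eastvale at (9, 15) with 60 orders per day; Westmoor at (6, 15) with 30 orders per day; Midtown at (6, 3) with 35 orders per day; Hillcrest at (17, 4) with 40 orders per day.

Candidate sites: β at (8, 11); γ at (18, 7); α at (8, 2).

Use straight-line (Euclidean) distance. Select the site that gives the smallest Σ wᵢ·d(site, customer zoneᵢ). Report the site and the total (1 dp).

Total weighted distance at each candidate:
  β (8, 11): total = 1808.1
  γ (18, 7): total = 2966.8
  α (8, 2): total = 2510.2
Minimum is at β with total 1808.1 km.

β, total 1808.1 km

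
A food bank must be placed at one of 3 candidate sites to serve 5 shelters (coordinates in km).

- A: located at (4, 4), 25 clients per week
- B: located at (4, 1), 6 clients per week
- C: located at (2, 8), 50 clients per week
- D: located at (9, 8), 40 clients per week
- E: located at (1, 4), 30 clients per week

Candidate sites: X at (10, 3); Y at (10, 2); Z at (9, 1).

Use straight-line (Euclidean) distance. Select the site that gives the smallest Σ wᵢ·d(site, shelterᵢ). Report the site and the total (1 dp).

Total weighted distance at each candidate:
  X (10, 3): total = 1137.3
  Y (10, 2): total = 1214.5
  Z (9, 1): total = 1207.1
Minimum is at X with total 1137.3 km.

X, total 1137.3 km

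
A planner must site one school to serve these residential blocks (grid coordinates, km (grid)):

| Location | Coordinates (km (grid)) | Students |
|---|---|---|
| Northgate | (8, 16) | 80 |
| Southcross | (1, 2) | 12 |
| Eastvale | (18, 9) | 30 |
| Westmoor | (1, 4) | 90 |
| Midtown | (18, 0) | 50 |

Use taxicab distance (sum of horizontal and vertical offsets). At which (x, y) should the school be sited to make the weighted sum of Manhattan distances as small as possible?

(8, 4)

Manhattan distance separates: Σwᵢ(|x−xᵢ|+|y−yᵢ|) = Σwᵢ|x−xᵢ| + Σwᵢ|y−yᵢ|, so x and y are optimised independently as 1-D weighted medians.
Total weight W = 262; half = 131.
x-coordinate, sorted with cumulative weight:
  x=1 (Southcross, w=12) cum 12
  x=1 (Westmoor, w=90) cum 102
  x=8 (Northgate, w=80) cum 182  ← median
  x=18 (Eastvale, w=30) cum 212
  x=18 (Midtown, w=50) cum 262
⇒ x* = 8
y-coordinate, sorted with cumulative weight:
  y=0 (Midtown, w=50) cum 50
  y=2 (Southcross, w=12) cum 62
  y=4 (Westmoor, w=90) cum 152  ← median
  y=9 (Eastvale, w=30) cum 182
  y=16 (Northgate, w=80) cum 262
⇒ y* = 4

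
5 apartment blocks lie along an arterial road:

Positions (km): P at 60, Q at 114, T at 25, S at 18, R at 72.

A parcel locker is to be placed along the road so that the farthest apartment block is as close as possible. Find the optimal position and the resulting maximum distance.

location 66, max distance 48

The 1-center on a line is the midpoint of the two extreme points: leftmost at 18, rightmost at 114.
Optimal location = (18 + 114)/2 = 66; maximum distance = (114 − 18)/2 = 48.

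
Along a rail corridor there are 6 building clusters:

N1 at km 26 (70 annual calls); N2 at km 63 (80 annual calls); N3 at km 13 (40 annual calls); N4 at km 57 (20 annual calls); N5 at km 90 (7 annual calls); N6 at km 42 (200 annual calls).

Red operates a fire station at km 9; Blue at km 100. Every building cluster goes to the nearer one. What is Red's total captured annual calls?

310

The indifferent point is the midpoint (9+100)/2 = 54.5; building clusters left of it (closer to Red at 9) go to Red, those right go to Blue.
  N3 at 13 (w=40) → Red
  N1 at 26 (w=70) → Red
  N6 at 42 (w=200) → Red
  N4 at 57 (w=20) → Blue
  N2 at 63 (w=80) → Blue
  N5 at 90 (w=7) → Blue
Red captures 310; Blue captures 107.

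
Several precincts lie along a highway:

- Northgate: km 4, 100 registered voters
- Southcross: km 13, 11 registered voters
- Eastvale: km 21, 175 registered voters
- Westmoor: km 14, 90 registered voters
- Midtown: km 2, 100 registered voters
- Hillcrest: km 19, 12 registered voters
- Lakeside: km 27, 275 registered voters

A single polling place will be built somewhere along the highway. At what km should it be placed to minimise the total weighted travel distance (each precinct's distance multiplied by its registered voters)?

For a sum of weighted absolute distances on a line, the optimum is the weighted median (not the mean). Total weight W = 763; half-weight = 381.5.
Sort by position and accumulate weight:
  km 2 (Midtown, w=100) → cum 100
  km 4 (Northgate, w=100) → cum 200
  km 13 (Southcross, w=11) → cum 211
  km 14 (Westmoor, w=90) → cum 301
  km 19 (Hillcrest, w=12) → cum 313
  km 21 (Eastvale, w=175) → cum 488  ≥ 381.5 → median here
  km 27 (Lakeside, w=275) → cum 763
Optimal location: km 21.

x = 21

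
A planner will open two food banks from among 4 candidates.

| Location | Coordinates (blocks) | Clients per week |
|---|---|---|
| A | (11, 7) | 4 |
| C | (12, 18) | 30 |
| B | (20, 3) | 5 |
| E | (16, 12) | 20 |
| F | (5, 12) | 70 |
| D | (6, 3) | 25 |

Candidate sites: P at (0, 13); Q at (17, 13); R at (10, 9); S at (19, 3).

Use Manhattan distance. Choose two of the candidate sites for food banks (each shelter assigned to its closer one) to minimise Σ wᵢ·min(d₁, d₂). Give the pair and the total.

{Q, R}, total 1227

Evaluate every pair (each demand assigned to the nearer of the two):
  {Q, R}: total = 1227
  {P, R}: total = 1272
  {P, Q}: total = 1273
  {R, S}: total = 1337
  {P, S}: total = 1548
  {Q, S}: total = 1628
Best pair: {Q, R} with total 1227.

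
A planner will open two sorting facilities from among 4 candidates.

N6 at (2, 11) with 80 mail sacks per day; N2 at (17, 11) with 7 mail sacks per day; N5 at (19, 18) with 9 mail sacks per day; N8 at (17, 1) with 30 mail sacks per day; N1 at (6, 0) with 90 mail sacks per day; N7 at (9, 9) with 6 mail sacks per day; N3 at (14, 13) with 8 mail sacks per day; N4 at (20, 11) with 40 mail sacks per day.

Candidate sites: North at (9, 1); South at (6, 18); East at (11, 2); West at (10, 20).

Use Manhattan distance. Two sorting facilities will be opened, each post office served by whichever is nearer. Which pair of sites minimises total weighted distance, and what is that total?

{North, South}, total 2715

Evaluate every pair (each demand assigned to the nearer of the two):
  {North, South}: total = 2715
  {South, East}: total = 2820
  {North, West}: total = 3067
  {North, East}: total = 3131
  {East, West}: total = 3266
  {South, West}: total = 4411
Best pair: {North, South} with total 2715.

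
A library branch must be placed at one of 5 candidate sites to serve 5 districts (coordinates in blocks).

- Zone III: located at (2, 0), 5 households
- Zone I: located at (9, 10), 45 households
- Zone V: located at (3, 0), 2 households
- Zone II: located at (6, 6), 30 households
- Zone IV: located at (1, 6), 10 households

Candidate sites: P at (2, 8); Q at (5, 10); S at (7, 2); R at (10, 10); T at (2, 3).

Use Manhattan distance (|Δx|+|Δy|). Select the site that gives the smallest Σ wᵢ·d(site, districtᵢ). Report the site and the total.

Q, total 499 blocks

Total weighted distance at each candidate:
  P (2, 8): total = 673
  Q (5, 10): total = 499
  S (7, 2): total = 747
  R (10, 10): total = 539
  T (2, 3): total = 903
Minimum is at Q with total 499 blocks.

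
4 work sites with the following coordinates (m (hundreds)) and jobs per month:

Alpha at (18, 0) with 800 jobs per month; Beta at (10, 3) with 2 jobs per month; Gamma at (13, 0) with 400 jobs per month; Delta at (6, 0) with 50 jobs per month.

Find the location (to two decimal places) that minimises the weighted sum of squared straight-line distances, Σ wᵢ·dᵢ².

The minimiser of Σwᵢ‖p−pᵢ‖² is the weighted centroid p* = (Σwᵢpᵢ)/(Σwᵢ).
Σwᵢ = 1252.
Σwᵢxᵢ = 800·18 + 2·10 + 400·13 + 50·6 = 19920.
Σwᵢyᵢ = 800·0 + 2·3 + 400·0 + 50·0 = 6.
x* = 19920/1252 = 15.91, y* = 6/1252 = 0.00.

(15.91, 0.00)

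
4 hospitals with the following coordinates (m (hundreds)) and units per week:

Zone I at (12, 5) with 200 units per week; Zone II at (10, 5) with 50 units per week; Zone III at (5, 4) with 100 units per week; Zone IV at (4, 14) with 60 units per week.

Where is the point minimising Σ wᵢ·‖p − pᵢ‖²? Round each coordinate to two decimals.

(8.88, 6.07)

The minimiser of Σwᵢ‖p−pᵢ‖² is the weighted centroid p* = (Σwᵢpᵢ)/(Σwᵢ).
Σwᵢ = 410.
Σwᵢxᵢ = 200·12 + 50·10 + 100·5 + 60·4 = 3640.
Σwᵢyᵢ = 200·5 + 50·5 + 100·4 + 60·14 = 2490.
x* = 3640/410 = 8.88, y* = 2490/410 = 6.07.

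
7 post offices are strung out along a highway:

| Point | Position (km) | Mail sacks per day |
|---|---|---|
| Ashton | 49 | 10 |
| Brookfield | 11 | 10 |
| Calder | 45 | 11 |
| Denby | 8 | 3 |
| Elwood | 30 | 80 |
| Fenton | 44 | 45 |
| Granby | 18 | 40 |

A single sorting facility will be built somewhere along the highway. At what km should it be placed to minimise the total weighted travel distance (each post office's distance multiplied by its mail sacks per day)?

x = 30

For a sum of weighted absolute distances on a line, the optimum is the weighted median (not the mean). Total weight W = 199; half-weight = 99.5.
Sort by position and accumulate weight:
  km 8 (Denby, w=3) → cum 3
  km 11 (Brookfield, w=10) → cum 13
  km 18 (Granby, w=40) → cum 53
  km 30 (Elwood, w=80) → cum 133  ≥ 99.5 → median here
  km 44 (Fenton, w=45) → cum 178
  km 45 (Calder, w=11) → cum 189
  km 49 (Ashton, w=10) → cum 199
Optimal location: km 30.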